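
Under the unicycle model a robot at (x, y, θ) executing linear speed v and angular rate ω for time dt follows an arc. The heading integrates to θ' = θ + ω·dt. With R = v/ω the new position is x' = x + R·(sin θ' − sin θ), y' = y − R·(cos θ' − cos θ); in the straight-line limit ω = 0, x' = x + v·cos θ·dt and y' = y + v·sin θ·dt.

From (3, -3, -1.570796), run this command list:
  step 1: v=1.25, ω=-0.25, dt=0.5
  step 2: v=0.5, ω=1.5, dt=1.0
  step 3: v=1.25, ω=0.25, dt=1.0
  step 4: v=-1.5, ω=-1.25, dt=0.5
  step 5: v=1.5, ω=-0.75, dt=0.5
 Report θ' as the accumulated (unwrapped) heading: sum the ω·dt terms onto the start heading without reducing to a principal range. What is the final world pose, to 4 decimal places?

(4.2984, -4.4044, -0.9458)

step 1: θ'=-1.6958 (R=-5.0000) → pose (2.9610, -3.6234, -1.6958)
step 2: θ'=-0.1958 (R=0.3333) → pose (3.2269, -3.9919, -0.1958)
step 3: θ'=0.0542 (R=5.0000) → pose (4.4705, -4.0801, 0.0542)
step 4: θ'=-0.5708 (R=1.2000) → pose (3.7571, -3.8916, -0.5708)
step 5: θ'=-0.9458 (R=-2.0000) → pose (4.2984, -4.4044, -0.9458)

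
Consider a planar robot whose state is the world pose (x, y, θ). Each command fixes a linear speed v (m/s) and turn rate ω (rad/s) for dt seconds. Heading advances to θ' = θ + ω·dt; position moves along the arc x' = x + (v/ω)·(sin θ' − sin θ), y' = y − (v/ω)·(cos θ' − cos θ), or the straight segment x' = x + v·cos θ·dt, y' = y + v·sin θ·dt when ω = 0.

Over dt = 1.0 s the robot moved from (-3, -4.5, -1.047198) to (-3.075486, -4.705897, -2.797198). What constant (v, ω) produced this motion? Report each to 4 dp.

v = 0.2500, ω = -1.7500

Δθ = -2.797198 − -1.047198 = -1.750000
ω = Δθ/dt = -1.750000/1.0 = -1.7500
R = −Δy/(cos θ' − cos θ) = -0.1429
v = R·ω = -0.1429·-1.7500 = 0.2500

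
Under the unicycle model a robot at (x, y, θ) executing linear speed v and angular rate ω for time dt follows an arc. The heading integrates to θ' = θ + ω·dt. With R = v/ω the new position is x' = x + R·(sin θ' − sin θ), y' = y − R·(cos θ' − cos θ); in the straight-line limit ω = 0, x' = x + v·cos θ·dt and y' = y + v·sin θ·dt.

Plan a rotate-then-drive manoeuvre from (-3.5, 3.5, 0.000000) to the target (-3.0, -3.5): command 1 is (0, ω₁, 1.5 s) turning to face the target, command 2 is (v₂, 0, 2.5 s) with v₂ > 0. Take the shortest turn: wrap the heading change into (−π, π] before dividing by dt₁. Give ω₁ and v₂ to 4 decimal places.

heading to target = atan2(-3.5−3.5, -3−-3.5) = -1.4995
Δθ = wrap(-1.4995 − 0.0000) = -1.4995; ω₁ = Δθ/dt₁ = -0.9997
distance = √((-3−-3.5)² + (-3.5−3.5)²) = 7.0178; v₂ = distance/dt₂ = 2.8071

ω₁ = -0.9997, v₂ = 2.8071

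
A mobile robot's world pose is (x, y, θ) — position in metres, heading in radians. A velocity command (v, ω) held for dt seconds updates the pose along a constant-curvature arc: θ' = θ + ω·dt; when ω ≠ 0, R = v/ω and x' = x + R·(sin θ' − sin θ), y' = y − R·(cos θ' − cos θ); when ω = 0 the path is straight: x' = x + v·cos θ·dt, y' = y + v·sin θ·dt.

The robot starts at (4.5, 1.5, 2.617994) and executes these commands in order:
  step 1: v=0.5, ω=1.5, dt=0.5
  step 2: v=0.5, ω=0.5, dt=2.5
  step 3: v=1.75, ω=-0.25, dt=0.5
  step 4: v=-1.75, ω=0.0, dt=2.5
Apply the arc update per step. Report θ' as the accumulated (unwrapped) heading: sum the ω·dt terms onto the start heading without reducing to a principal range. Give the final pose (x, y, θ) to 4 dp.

(4.3030, 4.0624, 4.4930)

step 1: θ'=3.3680 (R=0.3333) → pose (4.2585, 1.5362, 3.3680)
step 2: θ'=4.6180 (R=1.0000) → pose (3.4874, 0.6559, 4.6180)
step 3: θ'=4.4930 (R=-7.0000) → pose (3.3508, -0.2078, 4.4930)
step 4: θ'=4.4930 (straight) → pose (4.3030, 4.0624, 4.4930)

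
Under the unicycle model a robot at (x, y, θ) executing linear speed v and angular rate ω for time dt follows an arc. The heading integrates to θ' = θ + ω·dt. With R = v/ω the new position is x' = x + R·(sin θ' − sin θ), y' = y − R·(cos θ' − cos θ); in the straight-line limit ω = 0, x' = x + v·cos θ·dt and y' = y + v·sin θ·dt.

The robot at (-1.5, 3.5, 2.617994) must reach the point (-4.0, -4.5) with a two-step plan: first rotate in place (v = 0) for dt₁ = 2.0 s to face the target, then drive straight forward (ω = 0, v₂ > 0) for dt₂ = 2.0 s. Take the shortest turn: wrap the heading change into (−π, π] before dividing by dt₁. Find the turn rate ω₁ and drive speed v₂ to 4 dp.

ω₁ = 0.8958, v₂ = 4.1908

heading to target = atan2(-4.5−3.5, -4−-1.5) = -1.8737
Δθ = wrap(-1.8737 − 2.6180) = 1.7915; ω₁ = Δθ/dt₁ = 0.8958
distance = √((-4−-1.5)² + (-4.5−3.5)²) = 8.3815; v₂ = distance/dt₂ = 4.1908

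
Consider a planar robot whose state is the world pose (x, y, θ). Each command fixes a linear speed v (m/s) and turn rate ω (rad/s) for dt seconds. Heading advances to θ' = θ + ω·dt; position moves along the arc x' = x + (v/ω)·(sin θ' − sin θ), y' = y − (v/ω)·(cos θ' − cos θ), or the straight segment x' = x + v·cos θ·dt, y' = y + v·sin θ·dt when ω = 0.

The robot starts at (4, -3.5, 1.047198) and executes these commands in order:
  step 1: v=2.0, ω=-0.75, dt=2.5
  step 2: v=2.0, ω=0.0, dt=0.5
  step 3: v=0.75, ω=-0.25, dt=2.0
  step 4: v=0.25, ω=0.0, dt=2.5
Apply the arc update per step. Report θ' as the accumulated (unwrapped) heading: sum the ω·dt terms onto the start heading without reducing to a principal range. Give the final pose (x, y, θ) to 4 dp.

(9.8027, -5.6801, -1.3278)

step 1: θ'=-0.8278 (R=-2.6667) → pose (8.2733, -3.0293, -0.8278)
step 2: θ'=-0.8278 (straight) → pose (8.9498, -3.7658, -0.8278)
step 3: θ'=-1.3278 (R=-3.0000) → pose (9.6523, -5.0734, -1.3278)
step 4: θ'=-1.3278 (straight) → pose (9.8027, -5.6801, -1.3278)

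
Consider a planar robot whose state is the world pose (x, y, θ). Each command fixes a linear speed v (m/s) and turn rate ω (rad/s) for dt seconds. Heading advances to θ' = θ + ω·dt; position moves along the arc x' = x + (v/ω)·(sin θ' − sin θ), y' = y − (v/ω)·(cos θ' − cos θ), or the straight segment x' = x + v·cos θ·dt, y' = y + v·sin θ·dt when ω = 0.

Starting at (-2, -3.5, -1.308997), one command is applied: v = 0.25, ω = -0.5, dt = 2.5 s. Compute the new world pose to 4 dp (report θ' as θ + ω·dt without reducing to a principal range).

θ' = -1.3090 + -0.5·2.5 = -2.5590
R = v/ω = 0.25/-0.5 = -0.5000
x' = -2 + -0.5000·(sin -2.5590 − sin -1.3090) = -2.2079
y' = -3.5 − -0.5000·(cos -2.5590 − cos -1.3090) = -4.0469

(-2.2079, -4.0469, -2.5590)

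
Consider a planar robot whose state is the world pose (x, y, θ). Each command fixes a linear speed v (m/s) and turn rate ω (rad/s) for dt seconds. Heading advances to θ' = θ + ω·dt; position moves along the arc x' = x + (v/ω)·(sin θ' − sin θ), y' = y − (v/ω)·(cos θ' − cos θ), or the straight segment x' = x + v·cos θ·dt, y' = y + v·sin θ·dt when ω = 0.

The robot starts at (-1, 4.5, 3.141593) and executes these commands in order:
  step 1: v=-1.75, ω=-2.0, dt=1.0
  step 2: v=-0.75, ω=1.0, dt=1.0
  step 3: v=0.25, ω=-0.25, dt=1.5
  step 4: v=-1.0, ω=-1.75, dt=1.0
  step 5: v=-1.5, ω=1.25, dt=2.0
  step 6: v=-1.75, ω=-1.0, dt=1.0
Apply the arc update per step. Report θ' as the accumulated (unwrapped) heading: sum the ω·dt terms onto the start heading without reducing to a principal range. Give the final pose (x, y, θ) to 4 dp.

(-0.8026, -1.4802, 1.5166)

step 1: θ'=1.1416 (R=0.8750) → pose (-0.2044, 3.2609, 1.1416)
step 2: θ'=2.1416 (R=-0.7500) → pose (-0.1535, 2.5435, 2.1416)
step 3: θ'=1.7666 (R=-1.0000) → pose (-0.2929, 2.8893, 1.7666)
step 4: θ'=0.0166 (R=0.5714) → pose (-0.8439, 2.2068, 0.0166)
step 5: θ'=2.5166 (R=-1.2000) → pose (-1.5262, 0.0338, 2.5166)
step 6: θ'=1.5166 (R=1.7500) → pose (-0.8026, -1.4802, 1.5166)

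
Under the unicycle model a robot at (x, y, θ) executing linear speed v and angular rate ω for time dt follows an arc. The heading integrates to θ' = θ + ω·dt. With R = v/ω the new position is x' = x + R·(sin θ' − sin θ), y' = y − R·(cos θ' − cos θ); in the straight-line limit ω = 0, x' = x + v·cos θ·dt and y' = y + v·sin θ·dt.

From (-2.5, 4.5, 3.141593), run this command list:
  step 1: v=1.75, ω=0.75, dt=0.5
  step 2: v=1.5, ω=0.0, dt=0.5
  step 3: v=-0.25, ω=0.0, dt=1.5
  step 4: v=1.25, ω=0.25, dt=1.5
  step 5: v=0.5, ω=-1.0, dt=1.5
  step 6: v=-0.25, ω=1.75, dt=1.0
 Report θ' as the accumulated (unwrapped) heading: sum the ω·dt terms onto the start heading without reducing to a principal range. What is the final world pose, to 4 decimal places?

(-5.7445, 3.2337, 4.1416)

step 1: θ'=3.5166 (R=2.3333) → pose (-3.3546, 4.3379, 3.5166)
step 2: θ'=3.5166 (straight) → pose (-4.0525, 4.0631, 3.5166)
step 3: θ'=3.5166 (straight) → pose (-3.7036, 4.2005, 3.5166)
step 4: θ'=3.8916 (R=5.0000) → pose (-5.2804, 3.2064, 3.8916)
step 5: θ'=2.3916 (R=-0.5000) → pose (-5.9620, 3.2064, 2.3916)
step 6: θ'=4.1416 (R=-0.1429) → pose (-5.7445, 3.2337, 4.1416)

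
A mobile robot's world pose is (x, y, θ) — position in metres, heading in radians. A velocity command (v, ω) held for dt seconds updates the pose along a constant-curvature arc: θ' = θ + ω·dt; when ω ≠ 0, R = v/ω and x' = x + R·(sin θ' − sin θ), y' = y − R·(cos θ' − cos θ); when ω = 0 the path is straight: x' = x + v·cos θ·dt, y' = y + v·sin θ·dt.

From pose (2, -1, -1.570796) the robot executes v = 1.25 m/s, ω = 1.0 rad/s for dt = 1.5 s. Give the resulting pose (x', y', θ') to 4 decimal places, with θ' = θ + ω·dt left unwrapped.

(3.1616, -2.2469, -0.0708)

θ' = -1.5708 + 1.0·1.5 = -0.0708
R = v/ω = 1.25/1.0 = 1.2500
x' = 2 + 1.2500·(sin -0.0708 − sin -1.5708) = 3.1616
y' = -1 − 1.2500·(cos -0.0708 − cos -1.5708) = -2.2469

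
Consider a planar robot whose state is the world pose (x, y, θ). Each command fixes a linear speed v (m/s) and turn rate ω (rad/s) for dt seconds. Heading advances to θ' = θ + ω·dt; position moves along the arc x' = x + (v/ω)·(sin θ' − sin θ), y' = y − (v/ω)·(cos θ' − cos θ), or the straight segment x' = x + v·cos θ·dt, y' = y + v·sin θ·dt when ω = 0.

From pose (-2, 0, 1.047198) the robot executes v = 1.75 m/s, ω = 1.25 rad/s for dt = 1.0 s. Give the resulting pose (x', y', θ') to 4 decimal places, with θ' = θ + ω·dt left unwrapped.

(-2.1658, 1.6299, 2.2972)

θ' = 1.0472 + 1.25·1.0 = 2.2972
R = v/ω = 1.75/1.25 = 1.4000
x' = -2 + 1.4000·(sin 2.2972 − sin 1.0472) = -2.1658
y' = 0 − 1.4000·(cos 2.2972 − cos 1.0472) = 1.6299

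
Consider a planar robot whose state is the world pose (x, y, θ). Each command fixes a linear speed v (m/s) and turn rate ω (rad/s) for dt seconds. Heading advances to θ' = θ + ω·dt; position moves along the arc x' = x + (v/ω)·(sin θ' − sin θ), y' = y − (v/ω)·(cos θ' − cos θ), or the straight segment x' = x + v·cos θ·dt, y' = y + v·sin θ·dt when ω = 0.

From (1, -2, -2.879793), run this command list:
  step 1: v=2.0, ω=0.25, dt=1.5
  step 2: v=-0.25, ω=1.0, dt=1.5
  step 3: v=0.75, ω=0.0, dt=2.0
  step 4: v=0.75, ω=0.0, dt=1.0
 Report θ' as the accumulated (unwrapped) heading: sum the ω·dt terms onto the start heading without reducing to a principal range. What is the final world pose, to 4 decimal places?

(-0.4175, -4.8594, -1.0048)

step 1: θ'=-2.5048 (R=8.0000) → pose (-1.6864, -3.2954, -2.5048)
step 2: θ'=-1.0048 (R=-0.2500) → pose (-1.6241, -2.9603, -1.0048)
step 3: θ'=-1.0048 (straight) → pose (-0.8197, -4.2264, -1.0048)
step 4: θ'=-1.0048 (straight) → pose (-0.4175, -4.8594, -1.0048)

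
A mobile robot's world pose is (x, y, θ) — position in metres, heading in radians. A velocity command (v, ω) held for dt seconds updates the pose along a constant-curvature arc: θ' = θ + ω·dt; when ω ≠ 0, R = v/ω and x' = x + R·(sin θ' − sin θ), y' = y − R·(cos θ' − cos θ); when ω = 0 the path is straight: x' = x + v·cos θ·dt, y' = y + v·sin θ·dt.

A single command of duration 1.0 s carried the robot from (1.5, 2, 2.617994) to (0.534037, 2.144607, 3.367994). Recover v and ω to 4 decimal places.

v = 1.0000, ω = 0.7500

Δθ = 3.367994 − 2.617994 = 0.750000
ω = Δθ/dt = 0.750000/1.0 = 0.7500
R = Δx/(sin θ' − sin θ) = 1.3333
v = R·ω = 1.3333·0.7500 = 1.0000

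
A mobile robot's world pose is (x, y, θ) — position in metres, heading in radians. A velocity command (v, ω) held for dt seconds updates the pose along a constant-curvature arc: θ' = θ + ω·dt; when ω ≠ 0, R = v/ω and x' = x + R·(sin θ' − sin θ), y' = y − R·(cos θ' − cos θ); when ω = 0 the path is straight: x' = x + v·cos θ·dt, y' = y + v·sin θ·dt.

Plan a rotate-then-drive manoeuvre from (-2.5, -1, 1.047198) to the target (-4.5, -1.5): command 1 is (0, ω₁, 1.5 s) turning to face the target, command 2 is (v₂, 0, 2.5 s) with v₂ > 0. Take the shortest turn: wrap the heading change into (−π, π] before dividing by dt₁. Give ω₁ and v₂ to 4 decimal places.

ω₁ = 1.5596, v₂ = 0.8246

heading to target = atan2(-1.5−-1, -4.5−-2.5) = -2.8966
Δθ = wrap(-2.8966 − 1.0472) = 2.3394; ω₁ = Δθ/dt₁ = 1.5596
distance = √((-4.5−-2.5)² + (-1.5−-1)²) = 2.0616; v₂ = distance/dt₂ = 0.8246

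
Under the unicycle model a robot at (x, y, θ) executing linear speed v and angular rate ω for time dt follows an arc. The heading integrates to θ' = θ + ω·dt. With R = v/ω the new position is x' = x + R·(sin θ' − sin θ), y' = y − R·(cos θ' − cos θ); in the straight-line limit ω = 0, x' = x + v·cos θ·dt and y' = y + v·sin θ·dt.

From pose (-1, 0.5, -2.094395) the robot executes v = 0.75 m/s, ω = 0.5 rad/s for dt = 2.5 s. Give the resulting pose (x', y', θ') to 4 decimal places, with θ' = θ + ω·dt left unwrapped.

θ' = -2.0944 + 0.5·2.5 = -0.8444
R = v/ω = 0.75/0.5 = 1.5000
x' = -1 + 1.5000·(sin -0.8444 − sin -2.0944) = -0.8223
y' = 0.5 − 1.5000·(cos -0.8444 − cos -2.0944) = -1.2463

(-0.8223, -1.2463, -0.8444)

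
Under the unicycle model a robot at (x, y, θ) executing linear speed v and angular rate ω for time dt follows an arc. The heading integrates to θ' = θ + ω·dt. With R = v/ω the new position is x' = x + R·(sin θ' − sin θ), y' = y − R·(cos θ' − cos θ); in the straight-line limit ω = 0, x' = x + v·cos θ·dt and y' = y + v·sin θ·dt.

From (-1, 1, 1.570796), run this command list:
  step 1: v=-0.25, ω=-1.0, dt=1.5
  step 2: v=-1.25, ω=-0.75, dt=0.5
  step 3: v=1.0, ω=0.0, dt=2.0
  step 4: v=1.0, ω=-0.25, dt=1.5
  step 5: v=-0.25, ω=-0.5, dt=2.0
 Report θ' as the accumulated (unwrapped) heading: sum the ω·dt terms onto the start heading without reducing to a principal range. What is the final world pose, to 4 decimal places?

step 1: θ'=0.0708 (R=0.2500) → pose (-1.2323, 0.7506, 0.0708)
step 2: θ'=-0.3042 (R=1.6667) → pose (-1.8494, 0.8230, -0.3042)
step 3: θ'=-0.3042 (straight) → pose (0.0587, 0.2239, -0.3042)
step 4: θ'=-0.6792 (R=-4.0000) → pose (1.3733, -0.4801, -0.6792)
step 5: θ'=-1.6792 (R=0.5000) → pose (1.1903, -0.0370, -1.6792)

(1.1903, -0.0370, -1.6792)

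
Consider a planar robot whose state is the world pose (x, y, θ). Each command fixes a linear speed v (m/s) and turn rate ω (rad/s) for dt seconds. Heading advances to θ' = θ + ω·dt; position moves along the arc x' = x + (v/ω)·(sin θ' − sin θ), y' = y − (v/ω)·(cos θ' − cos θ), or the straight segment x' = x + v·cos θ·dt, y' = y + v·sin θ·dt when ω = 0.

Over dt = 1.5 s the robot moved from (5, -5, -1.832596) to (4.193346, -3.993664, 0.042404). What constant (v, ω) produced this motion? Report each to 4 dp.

v = -1.0000, ω = 1.2500

Δθ = 0.042404 − -1.832596 = 1.875000
ω = Δθ/dt = 1.875000/1.5 = 1.2500
R = −Δy/(cos θ' − cos θ) = -0.8000
v = R·ω = -0.8000·1.2500 = -1.0000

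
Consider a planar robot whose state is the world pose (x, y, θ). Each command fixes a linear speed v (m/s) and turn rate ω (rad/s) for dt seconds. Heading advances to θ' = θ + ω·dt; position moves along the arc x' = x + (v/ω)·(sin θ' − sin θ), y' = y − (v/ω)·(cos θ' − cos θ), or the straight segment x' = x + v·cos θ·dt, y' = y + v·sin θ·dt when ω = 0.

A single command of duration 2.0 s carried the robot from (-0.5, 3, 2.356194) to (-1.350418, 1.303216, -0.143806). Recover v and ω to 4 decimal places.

Δθ = -0.143806 − 2.356194 = -2.500000
ω = Δθ/dt = -2.500000/2.0 = -1.2500
R = −Δy/(cos θ' − cos θ) = 1.0000
v = R·ω = 1.0000·-1.2500 = -1.2500

v = -1.2500, ω = -1.2500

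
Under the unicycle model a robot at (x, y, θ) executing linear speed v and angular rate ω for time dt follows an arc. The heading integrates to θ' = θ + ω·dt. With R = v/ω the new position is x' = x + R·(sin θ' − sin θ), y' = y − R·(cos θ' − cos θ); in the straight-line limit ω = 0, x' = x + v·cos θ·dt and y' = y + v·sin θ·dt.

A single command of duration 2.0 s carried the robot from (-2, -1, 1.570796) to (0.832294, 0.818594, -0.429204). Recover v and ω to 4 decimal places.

Δθ = -0.429204 − 1.570796 = -2.000000
ω = Δθ/dt = -2.000000/2.0 = -1.0000
R = Δx/(sin θ' − sin θ) = -2.0000
v = R·ω = -2.0000·-1.0000 = 2.0000

v = 2.0000, ω = -1.0000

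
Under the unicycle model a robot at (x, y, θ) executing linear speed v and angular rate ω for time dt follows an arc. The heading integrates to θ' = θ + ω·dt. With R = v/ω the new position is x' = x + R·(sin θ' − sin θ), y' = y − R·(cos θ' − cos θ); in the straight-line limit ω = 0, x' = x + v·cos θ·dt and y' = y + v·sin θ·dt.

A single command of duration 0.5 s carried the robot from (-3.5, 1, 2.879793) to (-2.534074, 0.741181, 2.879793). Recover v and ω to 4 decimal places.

Δθ = 2.879793 − 2.879793 = 0.000000
ω = Δθ/dt = 0.000000/0.5 = 0.0000
ω = 0 → v = (Δx·cos θ + Δy·sin θ)/dt = -2.0000

v = -2.0000, ω = 0.0000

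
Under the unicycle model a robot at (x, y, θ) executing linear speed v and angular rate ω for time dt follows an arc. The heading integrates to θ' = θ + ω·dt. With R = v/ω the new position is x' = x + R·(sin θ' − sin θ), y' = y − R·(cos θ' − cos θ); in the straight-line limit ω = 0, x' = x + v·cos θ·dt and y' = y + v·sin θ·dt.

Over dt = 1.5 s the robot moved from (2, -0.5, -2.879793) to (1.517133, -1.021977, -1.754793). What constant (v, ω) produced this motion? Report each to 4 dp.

Δθ = -1.754793 − -2.879793 = 1.125000
ω = Δθ/dt = 1.125000/1.5 = 0.7500
R = −Δy/(cos θ' − cos θ) = 0.6667
v = R·ω = 0.6667·0.7500 = 0.5000

v = 0.5000, ω = 0.7500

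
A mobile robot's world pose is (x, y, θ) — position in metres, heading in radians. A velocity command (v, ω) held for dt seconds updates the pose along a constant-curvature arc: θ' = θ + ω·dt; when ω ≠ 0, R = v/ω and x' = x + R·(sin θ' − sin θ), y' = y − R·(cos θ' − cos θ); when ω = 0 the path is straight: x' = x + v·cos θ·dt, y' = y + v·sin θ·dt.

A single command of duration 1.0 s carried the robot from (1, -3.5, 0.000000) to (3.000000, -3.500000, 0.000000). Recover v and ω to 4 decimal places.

Δθ = 0.000000 − 0.000000 = 0.000000
ω = Δθ/dt = 0.000000/1.0 = 0.0000
ω = 0 → v = (Δx·cos θ + Δy·sin θ)/dt = 2.0000

v = 2.0000, ω = 0.0000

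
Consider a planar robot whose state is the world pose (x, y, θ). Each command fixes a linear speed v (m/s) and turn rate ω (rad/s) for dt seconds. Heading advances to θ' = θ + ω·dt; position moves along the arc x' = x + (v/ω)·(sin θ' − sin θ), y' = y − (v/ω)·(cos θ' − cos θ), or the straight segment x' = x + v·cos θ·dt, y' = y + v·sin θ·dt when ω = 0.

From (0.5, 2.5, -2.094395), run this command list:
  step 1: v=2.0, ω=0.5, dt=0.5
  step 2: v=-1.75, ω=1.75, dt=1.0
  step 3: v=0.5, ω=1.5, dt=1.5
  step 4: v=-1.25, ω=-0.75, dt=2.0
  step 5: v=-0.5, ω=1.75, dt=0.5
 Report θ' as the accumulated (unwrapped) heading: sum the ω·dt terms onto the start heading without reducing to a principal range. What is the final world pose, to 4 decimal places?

(-0.9312, 0.9062, 1.5306)

step 1: θ'=-1.8444 (R=4.0000) → pose (0.1129, 1.5808, -1.8444)
step 2: θ'=-0.0944 (R=-1.0000) → pose (-0.7557, 2.8465, -0.0944)
step 3: θ'=2.1556 (R=0.3333) → pose (-0.4463, 3.3624, 2.1556)
step 4: θ'=0.6556 (R=1.6667) → pose (-0.8199, 1.1212, 0.6556)
step 5: θ'=1.5306 (R=-0.2857) → pose (-0.9312, 0.9062, 1.5306)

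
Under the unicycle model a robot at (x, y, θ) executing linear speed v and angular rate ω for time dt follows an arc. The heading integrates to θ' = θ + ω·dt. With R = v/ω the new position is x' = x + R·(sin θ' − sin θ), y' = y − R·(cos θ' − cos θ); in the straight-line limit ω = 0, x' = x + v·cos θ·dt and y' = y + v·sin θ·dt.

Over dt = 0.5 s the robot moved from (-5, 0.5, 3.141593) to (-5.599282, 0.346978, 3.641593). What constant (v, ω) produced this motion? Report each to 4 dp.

v = 1.2500, ω = 1.0000

Δθ = 3.641593 − 3.141593 = 0.500000
ω = Δθ/dt = 0.500000/0.5 = 1.0000
R = Δx/(sin θ' − sin θ) = 1.2500
v = R·ω = 1.2500·1.0000 = 1.2500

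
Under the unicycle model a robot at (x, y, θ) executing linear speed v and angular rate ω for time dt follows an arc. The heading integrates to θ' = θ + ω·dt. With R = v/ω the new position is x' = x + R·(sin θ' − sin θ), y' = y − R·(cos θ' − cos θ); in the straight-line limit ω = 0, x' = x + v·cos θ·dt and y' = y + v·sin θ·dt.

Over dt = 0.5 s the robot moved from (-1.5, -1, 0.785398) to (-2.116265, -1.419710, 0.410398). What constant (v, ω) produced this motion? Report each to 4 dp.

v = -1.5000, ω = -0.7500

Δθ = 0.410398 − 0.785398 = -0.375000
ω = Δθ/dt = -0.375000/0.5 = -0.7500
R = Δx/(sin θ' − sin θ) = 2.0000
v = R·ω = 2.0000·-0.7500 = -1.5000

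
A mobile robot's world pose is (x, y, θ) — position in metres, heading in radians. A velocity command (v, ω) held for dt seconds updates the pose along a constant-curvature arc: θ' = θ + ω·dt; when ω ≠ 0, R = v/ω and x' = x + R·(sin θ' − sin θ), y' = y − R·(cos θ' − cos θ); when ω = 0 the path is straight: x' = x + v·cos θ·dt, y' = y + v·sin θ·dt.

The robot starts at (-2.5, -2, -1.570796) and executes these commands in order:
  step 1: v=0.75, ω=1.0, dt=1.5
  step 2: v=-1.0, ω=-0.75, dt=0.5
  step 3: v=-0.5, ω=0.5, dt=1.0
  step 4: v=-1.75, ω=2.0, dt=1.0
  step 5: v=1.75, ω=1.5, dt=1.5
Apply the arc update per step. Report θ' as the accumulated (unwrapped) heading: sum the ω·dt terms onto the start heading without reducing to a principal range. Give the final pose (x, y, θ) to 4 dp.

(-5.6001, -3.8845, 4.3042)

step 1: θ'=-0.0708 (R=0.7500) → pose (-1.8031, -2.7481, -0.0708)
step 2: θ'=-0.4458 (R=1.3333) → pose (-2.2836, -2.6212, -0.4458)
step 3: θ'=0.0542 (R=-1.0000) → pose (-2.7690, -2.5249, 0.0542)
step 4: θ'=2.0542 (R=-0.8750) → pose (-3.4963, -3.8053, 2.0542)
step 5: θ'=4.3042 (R=1.1667) → pose (-5.6001, -3.8845, 4.3042)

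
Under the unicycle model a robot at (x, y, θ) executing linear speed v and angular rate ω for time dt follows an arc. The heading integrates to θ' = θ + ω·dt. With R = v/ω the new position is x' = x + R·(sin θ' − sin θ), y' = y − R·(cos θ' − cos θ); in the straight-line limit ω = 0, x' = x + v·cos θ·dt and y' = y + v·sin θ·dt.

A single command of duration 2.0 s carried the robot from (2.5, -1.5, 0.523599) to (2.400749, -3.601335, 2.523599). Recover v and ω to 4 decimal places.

Δθ = 2.523599 − 0.523599 = 2.000000
ω = Δθ/dt = 2.000000/2.0 = 1.0000
R = −Δy/(cos θ' − cos θ) = -1.2500
v = R·ω = -1.2500·1.0000 = -1.2500

v = -1.2500, ω = 1.0000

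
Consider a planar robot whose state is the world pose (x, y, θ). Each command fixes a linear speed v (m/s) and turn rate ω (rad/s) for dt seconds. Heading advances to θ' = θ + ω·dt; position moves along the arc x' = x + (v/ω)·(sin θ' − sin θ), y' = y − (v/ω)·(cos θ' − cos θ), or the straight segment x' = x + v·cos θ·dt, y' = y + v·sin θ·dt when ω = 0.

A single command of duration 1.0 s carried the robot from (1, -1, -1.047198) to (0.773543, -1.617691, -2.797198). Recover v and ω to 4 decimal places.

Δθ = -2.797198 − -1.047198 = -1.750000
ω = Δθ/dt = -1.750000/1.0 = -1.7500
R = −Δy/(cos θ' − cos θ) = -0.4286
v = R·ω = -0.4286·-1.7500 = 0.7500

v = 0.7500, ω = -1.7500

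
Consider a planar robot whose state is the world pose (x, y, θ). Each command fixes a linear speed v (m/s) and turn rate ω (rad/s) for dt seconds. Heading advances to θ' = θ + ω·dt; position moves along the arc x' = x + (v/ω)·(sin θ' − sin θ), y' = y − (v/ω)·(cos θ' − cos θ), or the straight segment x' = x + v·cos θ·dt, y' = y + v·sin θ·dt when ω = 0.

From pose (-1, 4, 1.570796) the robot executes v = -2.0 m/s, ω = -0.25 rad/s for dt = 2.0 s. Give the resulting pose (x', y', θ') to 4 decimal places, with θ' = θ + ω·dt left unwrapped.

(-1.9793, 0.1646, 1.0708)

θ' = 1.5708 + -0.25·2.0 = 1.0708
R = v/ω = -2.0/-0.25 = 8.0000
x' = -1 + 8.0000·(sin 1.0708 − sin 1.5708) = -1.9793
y' = 4 − 8.0000·(cos 1.0708 − cos 1.5708) = 0.1646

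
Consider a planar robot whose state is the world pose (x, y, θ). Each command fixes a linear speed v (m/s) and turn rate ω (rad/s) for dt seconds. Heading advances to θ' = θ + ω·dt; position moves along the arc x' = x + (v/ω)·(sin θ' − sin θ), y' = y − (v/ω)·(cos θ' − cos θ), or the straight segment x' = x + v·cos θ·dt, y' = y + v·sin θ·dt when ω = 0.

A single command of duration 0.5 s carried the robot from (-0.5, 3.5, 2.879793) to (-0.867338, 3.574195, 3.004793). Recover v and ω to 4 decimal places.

v = 0.7500, ω = 0.2500

Δθ = 3.004793 − 2.879793 = 0.125000
ω = Δθ/dt = 0.125000/0.5 = 0.2500
R = Δx/(sin θ' − sin θ) = 3.0000
v = R·ω = 3.0000·0.2500 = 0.7500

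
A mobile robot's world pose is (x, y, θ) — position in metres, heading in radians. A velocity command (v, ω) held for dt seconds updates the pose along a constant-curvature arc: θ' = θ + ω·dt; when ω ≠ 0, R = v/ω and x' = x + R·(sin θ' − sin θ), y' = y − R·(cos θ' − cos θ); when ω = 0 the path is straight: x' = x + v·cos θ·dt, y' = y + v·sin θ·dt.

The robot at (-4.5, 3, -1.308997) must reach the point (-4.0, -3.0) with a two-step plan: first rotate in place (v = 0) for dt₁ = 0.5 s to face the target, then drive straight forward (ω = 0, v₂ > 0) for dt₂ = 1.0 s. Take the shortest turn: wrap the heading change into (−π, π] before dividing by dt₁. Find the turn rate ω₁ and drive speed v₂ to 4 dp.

ω₁ = -0.3573, v₂ = 6.0208

heading to target = atan2(-3−3, -4−-4.5) = -1.4877
Δθ = wrap(-1.4877 − -1.3090) = -0.1787; ω₁ = Δθ/dt₁ = -0.3573
distance = √((-4−-4.5)² + (-3−3)²) = 6.0208; v₂ = distance/dt₂ = 6.0208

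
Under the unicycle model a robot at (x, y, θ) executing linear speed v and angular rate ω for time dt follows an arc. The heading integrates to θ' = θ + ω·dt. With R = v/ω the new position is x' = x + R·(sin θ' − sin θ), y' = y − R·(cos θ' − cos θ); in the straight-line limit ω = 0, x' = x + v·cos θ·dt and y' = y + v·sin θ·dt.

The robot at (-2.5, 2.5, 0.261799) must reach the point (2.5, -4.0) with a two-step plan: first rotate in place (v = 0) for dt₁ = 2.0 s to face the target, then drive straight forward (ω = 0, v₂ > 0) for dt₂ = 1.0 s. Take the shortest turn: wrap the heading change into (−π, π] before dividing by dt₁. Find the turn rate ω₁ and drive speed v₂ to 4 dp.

ω₁ = -0.5884, v₂ = 8.2006

heading to target = atan2(-4−2.5, 2.5−-2.5) = -0.9151
Δθ = wrap(-0.9151 − 0.2618) = -1.1769; ω₁ = Δθ/dt₁ = -0.5884
distance = √((2.5−-2.5)² + (-4−2.5)²) = 8.2006; v₂ = distance/dt₂ = 8.2006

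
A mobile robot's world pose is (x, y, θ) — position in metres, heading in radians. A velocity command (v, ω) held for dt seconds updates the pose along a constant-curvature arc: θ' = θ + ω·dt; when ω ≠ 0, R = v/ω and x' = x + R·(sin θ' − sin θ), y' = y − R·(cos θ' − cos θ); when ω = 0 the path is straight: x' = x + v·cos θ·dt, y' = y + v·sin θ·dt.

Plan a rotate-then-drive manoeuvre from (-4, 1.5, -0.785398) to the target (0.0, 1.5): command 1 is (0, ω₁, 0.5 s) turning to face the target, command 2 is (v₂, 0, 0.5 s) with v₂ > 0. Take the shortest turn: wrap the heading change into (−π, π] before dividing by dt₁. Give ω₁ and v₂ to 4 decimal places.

heading to target = atan2(1.5−1.5, 0−-4) = 0.0000
Δθ = wrap(0.0000 − -0.7854) = 0.7854; ω₁ = Δθ/dt₁ = 1.5708
distance = √((0−-4)² + (1.5−1.5)²) = 4.0000; v₂ = distance/dt₂ = 8.0000

ω₁ = 1.5708, v₂ = 8.0000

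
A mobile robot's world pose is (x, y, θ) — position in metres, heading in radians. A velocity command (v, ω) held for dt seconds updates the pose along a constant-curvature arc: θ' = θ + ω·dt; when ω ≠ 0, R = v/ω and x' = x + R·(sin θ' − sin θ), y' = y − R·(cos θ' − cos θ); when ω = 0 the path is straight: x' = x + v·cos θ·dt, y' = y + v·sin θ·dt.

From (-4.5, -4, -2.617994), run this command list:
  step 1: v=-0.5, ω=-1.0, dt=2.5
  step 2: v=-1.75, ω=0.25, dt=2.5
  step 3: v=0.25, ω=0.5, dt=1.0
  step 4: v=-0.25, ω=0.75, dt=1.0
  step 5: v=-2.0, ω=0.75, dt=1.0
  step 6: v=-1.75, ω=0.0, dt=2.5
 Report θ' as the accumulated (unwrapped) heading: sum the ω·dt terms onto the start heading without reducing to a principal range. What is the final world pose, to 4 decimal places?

step 1: θ'=-5.1180 (R=0.5000) → pose (-3.7906, -4.6303, -5.1180)
step 2: θ'=-4.4930 (R=-7.0000) → pose (-4.1907, -8.9158, -4.4930)
step 3: θ'=-3.9930 (R=0.5000) → pose (-4.3026, -8.6952, -3.9930)
step 4: θ'=-3.2430 (R=-0.3333) → pose (-4.0856, -8.8071, -3.2430)
step 5: θ'=-2.4930 (R=-2.6667) → pose (-2.2049, -8.2793, -2.4930)
step 6: θ'=-2.4930 (straight) → pose (1.2817, -5.6365, -2.4930)

(1.2817, -5.6365, -2.4930)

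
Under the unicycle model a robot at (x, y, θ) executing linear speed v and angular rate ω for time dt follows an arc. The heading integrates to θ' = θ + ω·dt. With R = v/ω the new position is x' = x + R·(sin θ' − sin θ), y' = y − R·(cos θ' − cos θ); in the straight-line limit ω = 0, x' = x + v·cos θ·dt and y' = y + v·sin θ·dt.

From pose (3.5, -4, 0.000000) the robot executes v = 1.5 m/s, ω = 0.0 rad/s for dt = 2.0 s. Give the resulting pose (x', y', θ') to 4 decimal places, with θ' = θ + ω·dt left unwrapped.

θ' = 0.0000 + 0.0·2.0 = 0.0000
ω = 0 → straight: x' = 3.5 + 1.5·cos(0.0000)·2.0 = 6.5000
y' = -4 + 1.5·sin(0.0000)·2.0 = -4.0000

(6.5000, -4.0000, 0.0000)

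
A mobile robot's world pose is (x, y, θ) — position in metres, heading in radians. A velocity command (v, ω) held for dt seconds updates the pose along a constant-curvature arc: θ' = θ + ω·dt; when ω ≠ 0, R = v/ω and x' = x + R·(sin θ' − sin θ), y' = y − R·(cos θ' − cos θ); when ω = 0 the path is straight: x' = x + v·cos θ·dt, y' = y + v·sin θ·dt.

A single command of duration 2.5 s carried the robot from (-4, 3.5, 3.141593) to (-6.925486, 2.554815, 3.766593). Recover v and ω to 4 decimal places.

v = 1.2500, ω = 0.2500

Δθ = 3.766593 − 3.141593 = 0.625000
ω = Δθ/dt = 0.625000/2.5 = 0.2500
R = Δx/(sin θ' − sin θ) = 5.0000
v = R·ω = 5.0000·0.2500 = 1.2500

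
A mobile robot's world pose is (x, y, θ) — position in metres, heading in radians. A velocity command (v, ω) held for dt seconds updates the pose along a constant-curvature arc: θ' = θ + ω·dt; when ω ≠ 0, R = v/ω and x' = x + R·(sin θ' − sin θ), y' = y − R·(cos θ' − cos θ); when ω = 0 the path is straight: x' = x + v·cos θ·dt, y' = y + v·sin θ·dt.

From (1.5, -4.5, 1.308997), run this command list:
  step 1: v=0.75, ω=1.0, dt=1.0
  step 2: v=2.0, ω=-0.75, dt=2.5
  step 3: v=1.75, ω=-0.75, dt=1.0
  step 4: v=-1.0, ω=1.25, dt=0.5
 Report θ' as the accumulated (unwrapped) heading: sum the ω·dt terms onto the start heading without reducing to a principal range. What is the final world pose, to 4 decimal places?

step 1: θ'=2.3090 (R=0.7500) → pose (1.3303, -3.8012, 2.3090)
step 2: θ'=0.4340 (R=-2.6667) → pose (2.1815, 0.4128, 0.4340)
step 3: θ'=-0.3160 (R=-2.3333) → pose (3.8878, 0.5136, -0.3160)
step 4: θ'=0.3090 (R=-0.8000) → pose (3.3959, 0.5153, 0.3090)

(3.3959, 0.5153, 0.3090)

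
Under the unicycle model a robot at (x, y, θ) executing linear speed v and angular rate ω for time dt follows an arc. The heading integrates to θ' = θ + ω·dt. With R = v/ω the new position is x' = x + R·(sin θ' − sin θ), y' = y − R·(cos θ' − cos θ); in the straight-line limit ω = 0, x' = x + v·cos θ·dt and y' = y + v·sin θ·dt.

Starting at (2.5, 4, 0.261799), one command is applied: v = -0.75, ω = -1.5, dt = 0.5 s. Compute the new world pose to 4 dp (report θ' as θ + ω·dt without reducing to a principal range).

(2.1361, 4.0414, -0.4882)

θ' = 0.2618 + -1.5·0.5 = -0.4882
R = v/ω = -0.75/-1.5 = 0.5000
x' = 2.5 + 0.5000·(sin -0.4882 − sin 0.2618) = 2.1361
y' = 4 − 0.5000·(cos -0.4882 − cos 0.2618) = 4.0414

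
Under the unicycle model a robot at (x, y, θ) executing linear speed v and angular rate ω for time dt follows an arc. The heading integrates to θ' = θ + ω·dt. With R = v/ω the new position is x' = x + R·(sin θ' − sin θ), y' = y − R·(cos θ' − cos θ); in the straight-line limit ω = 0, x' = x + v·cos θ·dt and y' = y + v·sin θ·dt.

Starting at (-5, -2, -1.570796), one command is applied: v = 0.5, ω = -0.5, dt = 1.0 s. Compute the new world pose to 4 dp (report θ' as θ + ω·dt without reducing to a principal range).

(-5.1224, -2.4794, -2.0708)

θ' = -1.5708 + -0.5·1.0 = -2.0708
R = v/ω = 0.5/-0.5 = -1.0000
x' = -5 + -1.0000·(sin -2.0708 − sin -1.5708) = -5.1224
y' = -2 − -1.0000·(cos -2.0708 − cos -1.5708) = -2.4794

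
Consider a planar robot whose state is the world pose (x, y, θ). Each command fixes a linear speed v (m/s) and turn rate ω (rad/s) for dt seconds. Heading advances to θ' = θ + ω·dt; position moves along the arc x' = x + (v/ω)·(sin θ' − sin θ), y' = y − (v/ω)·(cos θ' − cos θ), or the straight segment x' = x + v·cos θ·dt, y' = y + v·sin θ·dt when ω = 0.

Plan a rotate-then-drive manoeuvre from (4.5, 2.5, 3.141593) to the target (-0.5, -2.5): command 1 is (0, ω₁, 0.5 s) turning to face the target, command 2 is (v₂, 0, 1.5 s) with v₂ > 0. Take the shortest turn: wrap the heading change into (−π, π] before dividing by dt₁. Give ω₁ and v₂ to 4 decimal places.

heading to target = atan2(-2.5−2.5, -0.5−4.5) = -2.3562
Δθ = wrap(-2.3562 − 3.1416) = 0.7854; ω₁ = Δθ/dt₁ = 1.5708
distance = √((-0.5−4.5)² + (-2.5−2.5)²) = 7.0711; v₂ = distance/dt₂ = 4.7140

ω₁ = 1.5708, v₂ = 4.7140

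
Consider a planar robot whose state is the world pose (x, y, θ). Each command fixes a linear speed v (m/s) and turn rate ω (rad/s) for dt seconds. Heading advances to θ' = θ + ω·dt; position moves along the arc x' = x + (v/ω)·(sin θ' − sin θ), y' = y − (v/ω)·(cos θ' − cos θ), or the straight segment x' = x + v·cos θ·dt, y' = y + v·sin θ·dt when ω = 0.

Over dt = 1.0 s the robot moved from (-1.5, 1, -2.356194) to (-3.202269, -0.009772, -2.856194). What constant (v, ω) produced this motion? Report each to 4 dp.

v = 2.0000, ω = -0.5000

Δθ = -2.856194 − -2.356194 = -0.500000
ω = Δθ/dt = -0.500000/1.0 = -0.5000
R = Δx/(sin θ' − sin θ) = -4.0000
v = R·ω = -4.0000·-0.5000 = 2.0000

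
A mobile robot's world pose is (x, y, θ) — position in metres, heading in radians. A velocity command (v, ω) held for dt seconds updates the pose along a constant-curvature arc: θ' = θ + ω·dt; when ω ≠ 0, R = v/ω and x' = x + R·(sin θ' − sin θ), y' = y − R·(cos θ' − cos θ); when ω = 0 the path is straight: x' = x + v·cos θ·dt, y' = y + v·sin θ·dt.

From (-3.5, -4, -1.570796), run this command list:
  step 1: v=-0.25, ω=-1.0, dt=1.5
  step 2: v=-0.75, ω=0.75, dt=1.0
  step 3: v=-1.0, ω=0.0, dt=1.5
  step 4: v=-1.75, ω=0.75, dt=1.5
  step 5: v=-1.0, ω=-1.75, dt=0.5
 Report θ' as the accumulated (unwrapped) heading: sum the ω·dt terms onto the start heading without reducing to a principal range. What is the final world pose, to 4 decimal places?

(-1.0901, 0.5911, -2.0708)

step 1: θ'=-3.0708 (R=0.2500) → pose (-3.2677, -3.7506, -3.0708)
step 2: θ'=-2.3208 (R=-1.0000) → pose (-2.6067, -3.4348, -2.3208)
step 3: θ'=-2.3208 (straight) → pose (-1.5843, -2.3372, -2.3208)
step 4: θ'=-1.1958 (R=-2.3333) → pose (-1.1204, 0.1079, -1.1958)
step 5: θ'=-2.0708 (R=0.5714) → pose (-1.0901, 0.5911, -2.0708)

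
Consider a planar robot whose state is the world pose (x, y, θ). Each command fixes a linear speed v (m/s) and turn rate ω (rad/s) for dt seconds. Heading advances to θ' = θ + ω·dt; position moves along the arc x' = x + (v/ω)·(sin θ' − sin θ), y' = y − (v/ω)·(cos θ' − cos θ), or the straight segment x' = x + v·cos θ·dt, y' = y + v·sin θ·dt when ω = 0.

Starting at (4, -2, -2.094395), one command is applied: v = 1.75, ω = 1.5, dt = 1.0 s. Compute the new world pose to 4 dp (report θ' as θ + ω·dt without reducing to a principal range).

(4.3570, -3.5499, -0.5944)

θ' = -2.0944 + 1.5·1.0 = -0.5944
R = v/ω = 1.75/1.5 = 1.1667
x' = 4 + 1.1667·(sin -0.5944 − sin -2.0944) = 4.3570
y' = -2 − 1.1667·(cos -0.5944 − cos -2.0944) = -3.5499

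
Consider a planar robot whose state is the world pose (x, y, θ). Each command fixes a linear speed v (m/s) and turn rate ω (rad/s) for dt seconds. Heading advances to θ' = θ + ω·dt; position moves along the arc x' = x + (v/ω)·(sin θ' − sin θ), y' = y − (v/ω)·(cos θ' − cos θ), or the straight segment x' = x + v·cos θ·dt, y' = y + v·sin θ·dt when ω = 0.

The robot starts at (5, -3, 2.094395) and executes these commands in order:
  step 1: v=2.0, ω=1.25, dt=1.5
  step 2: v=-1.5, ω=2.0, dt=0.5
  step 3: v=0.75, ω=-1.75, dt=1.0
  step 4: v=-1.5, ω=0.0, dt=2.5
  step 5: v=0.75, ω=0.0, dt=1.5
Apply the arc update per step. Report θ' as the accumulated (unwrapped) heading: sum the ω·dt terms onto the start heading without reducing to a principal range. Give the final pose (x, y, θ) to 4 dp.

(4.8450, -2.3518, 3.2194)

step 1: θ'=3.9694 (R=1.6000) → pose (2.4360, -2.7176, 3.9694)
step 2: θ'=4.9694 (R=-0.7500) → pose (2.6091, -2.0196, 4.9694)
step 3: θ'=3.2194 (R=-0.4286) → pose (2.2279, -2.5558, 3.2194)
step 4: θ'=3.2194 (straight) → pose (5.9665, -2.2643, 3.2194)
step 5: θ'=3.2194 (straight) → pose (4.8450, -2.3518, 3.2194)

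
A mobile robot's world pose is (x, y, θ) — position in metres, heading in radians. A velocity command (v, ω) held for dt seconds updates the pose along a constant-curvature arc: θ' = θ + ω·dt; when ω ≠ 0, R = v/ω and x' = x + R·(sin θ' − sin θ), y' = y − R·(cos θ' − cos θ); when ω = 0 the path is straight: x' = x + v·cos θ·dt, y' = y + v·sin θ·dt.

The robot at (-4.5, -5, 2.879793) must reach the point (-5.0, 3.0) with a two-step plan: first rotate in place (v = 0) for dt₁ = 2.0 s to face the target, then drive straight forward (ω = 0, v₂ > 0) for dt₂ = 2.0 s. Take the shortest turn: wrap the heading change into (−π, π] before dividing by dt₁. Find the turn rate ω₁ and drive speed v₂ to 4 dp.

ω₁ = -0.6233, v₂ = 4.0078

heading to target = atan2(3−-5, -5−-4.5) = 1.6332
Δθ = wrap(1.6332 − 2.8798) = -1.2466; ω₁ = Δθ/dt₁ = -0.6233
distance = √((-5−-4.5)² + (3−-5)²) = 8.0156; v₂ = distance/dt₂ = 4.0078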